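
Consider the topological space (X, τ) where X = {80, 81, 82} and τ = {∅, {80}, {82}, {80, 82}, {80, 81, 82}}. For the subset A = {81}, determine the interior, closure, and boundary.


int(A) = ∅, cl(A) = {81}, ∂A = {81}.

Closed sets in (X, τ) are complements of opens:
  closed(X, τ) = {∅, {81}, {80, 81}, {81, 82}, {80, 81, 82}}.
int(A) = ⋃ {U ∈ τ : U ⊆ A}. Opens contained in A: ∅.
Taking the union of these: int(A) = ∅.
cl(A) = ⋂ {C closed : A ⊆ C}. Closed sets containing A: {81}, {80, 81}, {81, 82}, {80, 81, 82}.
Intersecting these: cl(A) = {81}.
∂A = cl(A) ∖ int(A) = {81} ∖ ∅ = {81}.


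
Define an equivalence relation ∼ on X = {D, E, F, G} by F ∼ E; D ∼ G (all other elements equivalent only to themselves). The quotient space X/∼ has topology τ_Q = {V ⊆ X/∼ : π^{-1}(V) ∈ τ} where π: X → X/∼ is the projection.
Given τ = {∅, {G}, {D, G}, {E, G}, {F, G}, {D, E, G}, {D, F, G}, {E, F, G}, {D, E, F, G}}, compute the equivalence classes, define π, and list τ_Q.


X/∼ = {[D=G], [E=F]}; |τ_Q| = 3.

Equivalence classes: [D=G], [E=F].
Quotient map π: X → X/∼ sends D ↦ [D=G], E ↦ [E=F], F ↦ [E=F], G ↦ [D=G].
For each subset V ⊆ X/∼, compute π^{-1}(V) ⊆ X and check whether π^{-1}(V) ∈ τ. V is open in τ_Q iff π^{-1}(V) ∈ τ.
  V = {}: π^{-1}(V) = ∅ ∈ τ ✓.
  V = {[D=G]}: π^{-1}(V) = {D, G} ∈ τ ✓.
  V = {[E=F]}: π^{-1}(V) = {E, F} ∉ τ ✗.
  V = {[D=G], [E=F]}: π^{-1}(V) = {D, E, F, G} ∈ τ ✓.
Open sets in the quotient: τ_Q = {{}, {[D=G]}, {[D=G], [E=F]}} (3 elements).


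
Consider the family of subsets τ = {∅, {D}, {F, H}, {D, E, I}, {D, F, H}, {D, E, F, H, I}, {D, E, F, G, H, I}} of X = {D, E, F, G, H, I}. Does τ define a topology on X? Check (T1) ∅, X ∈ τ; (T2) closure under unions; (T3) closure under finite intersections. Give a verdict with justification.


τ IS a topology on X.

Axiom (T1): ∅ ∈ τ? Yes; X ∈ τ? Yes.
Axiom (T2/T3): check pairwise unions and intersections of members of τ.
All pairwise intersections and unions checked — each lies in τ. Therefore τ satisfies (T1), (T2), (T3): it IS a topology on X.


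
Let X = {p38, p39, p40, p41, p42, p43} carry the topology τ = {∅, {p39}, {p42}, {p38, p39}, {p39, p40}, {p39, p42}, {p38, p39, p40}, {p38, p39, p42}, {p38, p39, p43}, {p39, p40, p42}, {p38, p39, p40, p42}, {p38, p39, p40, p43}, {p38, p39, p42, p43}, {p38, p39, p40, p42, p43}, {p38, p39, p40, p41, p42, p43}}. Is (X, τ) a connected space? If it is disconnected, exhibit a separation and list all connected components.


(X, τ) is connected.

Find clopen sets (U ∈ τ with X ∖ U ∈ τ):
  U = ∅, X ∖ U = {p38, p39, p40, p41, p42, p43} — both open, so U is clopen.
  U = {p38, p39, p40, p41, p42, p43}, X ∖ U = ∅ — both open, so U is clopen.
Only trivial clopens (∅ and X) exist, so (X, τ) is connected.
Compute connected components by grouping points that agree on all clopens:
  component: {p38, p39, p40, p41, p42, p43}


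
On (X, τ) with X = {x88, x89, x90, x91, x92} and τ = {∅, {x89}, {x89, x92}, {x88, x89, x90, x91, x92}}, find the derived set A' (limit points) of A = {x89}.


A' = {x88, x90, x91, x92}

For each x ∈ X, list the open sets U ∈ τ with x ∈ U, then check whether U ∩ (A ∖ {x}) ≠ ∅ for every such U.
  x = x88: opens ∋ x are {x88, x89, x90, x91, x92}; each meets A ∖ {x88}, so x IS a limit point.
  x = x89: open {x89} ∋ x has {x89} ∩ (A ∖ {x89}) = ∅, so x is NOT a limit point.
  x = x90: opens ∋ x are {x88, x89, x90, x91, x92}; each meets A ∖ {x90}, so x IS a limit point.
  x = x91: opens ∋ x are {x88, x89, x90, x91, x92}; each meets A ∖ {x91}, so x IS a limit point.
  x = x92: opens ∋ x are {x89, x92}, {x88, x89, x90, x91, x92}; each meets A ∖ {x92}, so x IS a limit point.
Collecting: A' = {x88, x90, x91, x92}.


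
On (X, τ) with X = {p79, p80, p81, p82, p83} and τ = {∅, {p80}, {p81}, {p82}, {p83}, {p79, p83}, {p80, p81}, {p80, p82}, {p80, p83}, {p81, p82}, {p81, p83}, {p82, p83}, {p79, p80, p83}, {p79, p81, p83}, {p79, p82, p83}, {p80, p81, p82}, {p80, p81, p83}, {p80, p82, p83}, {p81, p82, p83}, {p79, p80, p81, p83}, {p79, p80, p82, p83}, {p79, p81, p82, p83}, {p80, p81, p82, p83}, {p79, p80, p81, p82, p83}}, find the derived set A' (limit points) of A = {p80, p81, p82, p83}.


A' = {p79}

For each x ∈ X, list the open sets U ∈ τ with x ∈ U, then check whether U ∩ (A ∖ {x}) ≠ ∅ for every such U.
  x = p79: opens ∋ x are {p79, p83}, {p79, p80, p83}, {p79, p81, p83}, {p79, p82, p83}, {p79, p80, p81, p83}, {p79, p80, p82, p83}, {p79, p81, p82, p83}, {p79, p80, p81, p82, p83}; each meets A ∖ {p79}, so x IS a limit point.
  x = p80: open {p80} ∋ x has {p80} ∩ (A ∖ {p80}) = ∅, so x is NOT a limit point.
  x = p81: open {p81} ∋ x has {p81} ∩ (A ∖ {p81}) = ∅, so x is NOT a limit point.
  x = p82: open {p82} ∋ x has {p82} ∩ (A ∖ {p82}) = ∅, so x is NOT a limit point.
  x = p83: open {p83} ∋ x has {p83} ∩ (A ∖ {p83}) = ∅, so x is NOT a limit point.
Collecting: A' = {p79}.


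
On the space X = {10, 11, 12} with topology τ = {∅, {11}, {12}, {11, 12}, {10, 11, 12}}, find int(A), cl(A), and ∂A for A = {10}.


int(A) = ∅, cl(A) = {10}, ∂A = {10}.

Closed sets in (X, τ) are complements of opens:
  closed(X, τ) = {∅, {10}, {10, 11}, {10, 12}, {10, 11, 12}}.
int(A) = ⋃ {U ∈ τ : U ⊆ A}. Opens contained in A: ∅.
Taking the union of these: int(A) = ∅.
cl(A) = ⋂ {C closed : A ⊆ C}. Closed sets containing A: {10}, {10, 11}, {10, 12}, {10, 11, 12}.
Intersecting these: cl(A) = {10}.
∂A = cl(A) ∖ int(A) = {10} ∖ ∅ = {10}.


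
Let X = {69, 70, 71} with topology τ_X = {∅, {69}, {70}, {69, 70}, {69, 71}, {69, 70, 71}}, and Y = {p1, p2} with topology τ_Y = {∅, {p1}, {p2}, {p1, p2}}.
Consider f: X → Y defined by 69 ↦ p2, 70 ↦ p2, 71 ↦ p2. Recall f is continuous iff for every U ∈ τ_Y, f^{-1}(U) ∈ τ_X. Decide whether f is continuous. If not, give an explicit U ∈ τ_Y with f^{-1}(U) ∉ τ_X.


f IS continuous.

Compute f^{-1}(U) for each U ∈ τ_Y:
  U = ∅: f^{-1}(U) = ∅ ∈ τ_X ✓.
  U = {p1}: f^{-1}(U) = ∅ ∈ τ_X ✓.
  U = {p2}: f^{-1}(U) = {69, 70, 71} ∈ τ_X ✓.
  U = {p1, p2}: f^{-1}(U) = {69, 70, 71} ∈ τ_X ✓.
Every preimage lies in τ_X, so f IS continuous.


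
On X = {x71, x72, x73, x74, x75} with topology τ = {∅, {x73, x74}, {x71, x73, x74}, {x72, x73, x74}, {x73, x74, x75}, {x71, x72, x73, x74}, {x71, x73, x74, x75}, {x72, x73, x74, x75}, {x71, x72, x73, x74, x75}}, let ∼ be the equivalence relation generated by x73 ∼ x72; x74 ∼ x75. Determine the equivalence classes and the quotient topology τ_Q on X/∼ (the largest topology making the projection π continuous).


X/∼ = {[x71], [x72=x73], [x74=x75]}; |τ_Q| = 3.

Equivalence classes: [x71], [x72=x73], [x74=x75].
Quotient map π: X → X/∼ sends x71 ↦ [x71], x72 ↦ [x72=x73], x73 ↦ [x72=x73], x74 ↦ [x74=x75], x75 ↦ [x74=x75].
For each subset V ⊆ X/∼, compute π^{-1}(V) ⊆ X and check whether π^{-1}(V) ∈ τ. V is open in τ_Q iff π^{-1}(V) ∈ τ.
  V = {}: π^{-1}(V) = ∅ ∈ τ ✓.
  V = {[x71]}: π^{-1}(V) = {x71} ∉ τ ✗.
  V = {[x72=x73]}: π^{-1}(V) = {x72, x73} ∉ τ ✗.
  V = {[x71], [x72=x73]}: π^{-1}(V) = {x71, x72, x73} ∉ τ ✗.
  V = {[x74=x75]}: π^{-1}(V) = {x74, x75} ∉ τ ✗.
  V = {[x71], [x74=x75]}: π^{-1}(V) = {x71, x74, x75} ∉ τ ✗.
  V = {[x72=x73], [x74=x75]}: π^{-1}(V) = {x72, x73, x74, x75} ∈ τ ✓.
  V = {[x71], [x72=x73], [x74=x75]}: π^{-1}(V) = {x71, x72, x73, x74, x75} ∈ τ ✓.
Open sets in the quotient: τ_Q = {{}, {[x72=x73], [x74=x75]}, {[x71], [x72=x73], [x74=x75]}} (3 elements).


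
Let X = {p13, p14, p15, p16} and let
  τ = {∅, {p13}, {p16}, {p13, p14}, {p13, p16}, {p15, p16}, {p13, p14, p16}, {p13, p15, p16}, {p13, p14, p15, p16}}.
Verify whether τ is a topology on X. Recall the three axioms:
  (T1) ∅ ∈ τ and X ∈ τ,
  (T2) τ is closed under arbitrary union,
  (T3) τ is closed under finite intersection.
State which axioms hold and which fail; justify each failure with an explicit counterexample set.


τ IS a topology on X.

Axiom (T1): ∅ ∈ τ? Yes; X ∈ τ? Yes.
Axiom (T2/T3): check pairwise unions and intersections of members of τ.
All pairwise intersections and unions checked — each lies in τ. Therefore τ satisfies (T1), (T2), (T3): it IS a topology on X.


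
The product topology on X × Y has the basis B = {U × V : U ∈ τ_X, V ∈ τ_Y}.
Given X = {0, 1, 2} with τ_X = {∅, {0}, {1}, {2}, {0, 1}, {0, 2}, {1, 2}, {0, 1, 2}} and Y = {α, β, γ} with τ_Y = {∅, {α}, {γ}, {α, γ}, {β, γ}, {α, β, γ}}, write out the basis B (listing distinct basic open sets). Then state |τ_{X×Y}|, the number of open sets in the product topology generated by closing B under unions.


Basis B = {∅ × ∅, {0} × {α}, {0} × {γ}, {1} × {α}, {1} × {γ}, {2} × {α}, {2} × {γ}, {0} × {α, γ}, {0, 1} × {α}, {0, 2} × {α}, {0} × {β, γ}, {0, 1} × {γ}, {0, 2} × {γ}, {1} × {α, γ}, {1, 2} × {α}, {1} × {β, γ}, {1, 2} × {γ}, {2} × {α, γ}, {2} × {β, γ}, {0} × {α, β, γ}, {0, 1, 2} × {α}, {0, 1, 2} × {γ}, {1} × {α, β, γ}, {2} × {α, β, γ}, {0, 1} × {α, γ}, {0, 2} × {α, γ}, {0, 1} × {β, γ}, {0, 2} × {β, γ}, {1, 2} × {α, γ}, {1, 2} × {β, γ}, {0, 1} × {α, β, γ}, {0, 2} × {α, β, γ}, {0, 1, 2} × {α, γ}, {0, 1, 2} × {β, γ}, {1, 2} × {α, β, γ}, {0, 1, 2} × {α, β, γ}}; |τ_{X×Y}| = 216.

Enumerate products U × V with U ∈ τ_X, V ∈ τ_Y (deduplicated):
  ∅ × ∅ = {} (∅)
  {0} × {α} = {(0,α)}
  {0} × {γ} = {(0,γ)}
  {1} × {α} = {(1,α)}
  {1} × {γ} = {(1,γ)}
  {2} × {α} = {(2,α)}
  {2} × {γ} = {(2,γ)}
  {0} × {α, γ} = {(0,α), (0,γ)}
  {0, 1} × {α} = {(0,α), (1,α)}
  {0, 2} × {α} = {(0,α), (2,α)}
  {0} × {β, γ} = {(0,β), (0,γ)}
  {0, 1} × {γ} = {(0,γ), (1,γ)}
  {0, 2} × {γ} = {(0,γ), (2,γ)}
  {1} × {α, γ} = {(1,α), (1,γ)}
  {1, 2} × {α} = {(1,α), (2,α)}
  {1} × {β, γ} = {(1,β), (1,γ)}
  {1, 2} × {γ} = {(1,γ), (2,γ)}
  {2} × {α, γ} = {(2,α), (2,γ)}
  {2} × {β, γ} = {(2,β), (2,γ)}
  {0} × {α, β, γ} = {(0,α), (0,β), (0,γ)}
  {0, 1, 2} × {α} = {(0,α), (1,α), (2,α)}
  {0, 1, 2} × {γ} = {(0,γ), (1,γ), (2,γ)}
  {1} × {α, β, γ} = {(1,α), (1,β), (1,γ)}
  {2} × {α, β, γ} = {(2,α), (2,β), (2,γ)}
  {0, 1} × {α, γ} = {(0,α), (0,γ), (1,α), (1,γ)}
  {0, 2} × {α, γ} = {(0,α), (0,γ), (2,α), (2,γ)}
  {0, 1} × {β, γ} = {(0,β), (0,γ), (1,β), (1,γ)}
  {0, 2} × {β, γ} = {(0,β), (0,γ), (2,β), (2,γ)}
  {1, 2} × {α, γ} = {(1,α), (1,γ), (2,α), (2,γ)}
  {1, 2} × {β, γ} = {(1,β), (1,γ), (2,β), (2,γ)}
  {0, 1} × {α, β, γ} = {(0,α), (0,β), (0,γ), (1,α), (1,β), (1,γ)}
  {0, 2} × {α, β, γ} = {(0,α), (0,β), (0,γ), (2,α), (2,β), (2,γ)}
  {0, 1, 2} × {α, γ} = {(0,α), (0,γ), (1,α), (1,γ), (2,α), (2,γ)}
  {0, 1, 2} × {β, γ} = {(0,β), (0,γ), (1,β), (1,γ), (2,β), (2,γ)}
  {1, 2} × {α, β, γ} = {(1,α), (1,β), (1,γ), (2,α), (2,β), (2,γ)}
  {0, 1, 2} × {α, β, γ} = {(0,α), (0,β), (0,γ), (1,α), (1,β), (1,γ), (2,α), (2,β), (2,γ)}
These 36 distinct sets form the basis B.
Close under arbitrary unions to get τ_{X×Y}; counting gives |τ_{X×Y}| = 216.


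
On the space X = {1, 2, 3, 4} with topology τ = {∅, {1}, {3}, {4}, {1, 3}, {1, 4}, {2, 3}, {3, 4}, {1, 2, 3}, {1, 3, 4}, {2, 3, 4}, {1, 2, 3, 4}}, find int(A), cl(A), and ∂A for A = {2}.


int(A) = ∅, cl(A) = {2}, ∂A = {2}.

Closed sets in (X, τ) are complements of opens:
  closed(X, τ) = {∅, {1}, {2}, {4}, {1, 2}, {1, 4}, {2, 3}, {2, 4}, {1, 2, 3}, {1, 2, 4}, {2, 3, 4}, {1, 2, 3, 4}}.
int(A) = ⋃ {U ∈ τ : U ⊆ A}. Opens contained in A: ∅.
Taking the union of these: int(A) = ∅.
cl(A) = ⋂ {C closed : A ⊆ C}. Closed sets containing A: {2}, {1, 2}, {2, 3}, {2, 4}, {1, 2, 3}, {1, 2, 4}, {2, 3, 4}, {1, 2, 3, 4}.
Intersecting these: cl(A) = {2}.
∂A = cl(A) ∖ int(A) = {2} ∖ ∅ = {2}.


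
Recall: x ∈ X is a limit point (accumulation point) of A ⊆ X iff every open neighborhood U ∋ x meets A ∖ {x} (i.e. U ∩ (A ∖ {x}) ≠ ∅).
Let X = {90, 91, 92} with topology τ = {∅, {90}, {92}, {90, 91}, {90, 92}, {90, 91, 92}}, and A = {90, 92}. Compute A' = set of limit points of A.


A' = {91}

For each x ∈ X, list the open sets U ∈ τ with x ∈ U, then check whether U ∩ (A ∖ {x}) ≠ ∅ for every such U.
  x = 90: open {90} ∋ x has {90} ∩ (A ∖ {90}) = ∅, so x is NOT a limit point.
  x = 91: opens ∋ x are {90, 91}, {90, 91, 92}; each meets A ∖ {91}, so x IS a limit point.
  x = 92: open {92} ∋ x has {92} ∩ (A ∖ {92}) = ∅, so x is NOT a limit point.
Collecting: A' = {91}.


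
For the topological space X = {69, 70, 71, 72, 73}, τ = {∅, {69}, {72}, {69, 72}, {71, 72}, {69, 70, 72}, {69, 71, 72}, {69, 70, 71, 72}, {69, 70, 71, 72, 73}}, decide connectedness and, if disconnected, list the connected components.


(X, τ) is connected.

Find clopen sets (U ∈ τ with X ∖ U ∈ τ):
  U = ∅, X ∖ U = {69, 70, 71, 72, 73} — both open, so U is clopen.
  U = {69, 70, 71, 72, 73}, X ∖ U = ∅ — both open, so U is clopen.
Only trivial clopens (∅ and X) exist, so (X, τ) is connected.
Compute connected components by grouping points that agree on all clopens:
  component: {69, 70, 71, 72, 73}


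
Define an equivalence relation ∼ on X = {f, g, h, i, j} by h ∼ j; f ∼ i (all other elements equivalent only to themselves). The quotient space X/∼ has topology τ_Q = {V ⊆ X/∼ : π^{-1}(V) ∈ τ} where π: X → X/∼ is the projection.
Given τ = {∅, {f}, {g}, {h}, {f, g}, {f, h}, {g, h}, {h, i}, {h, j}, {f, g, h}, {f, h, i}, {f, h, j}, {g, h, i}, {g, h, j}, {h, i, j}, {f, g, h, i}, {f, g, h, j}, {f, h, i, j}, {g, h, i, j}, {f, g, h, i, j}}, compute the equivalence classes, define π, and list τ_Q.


X/∼ = {[f=i], [g], [h=j]}; |τ_Q| = 6.

Equivalence classes: [f=i], [g], [h=j].
Quotient map π: X → X/∼ sends f ↦ [f=i], g ↦ [g], h ↦ [h=j], i ↦ [f=i], j ↦ [h=j].
For each subset V ⊆ X/∼, compute π^{-1}(V) ⊆ X and check whether π^{-1}(V) ∈ τ. V is open in τ_Q iff π^{-1}(V) ∈ τ.
  V = {}: π^{-1}(V) = ∅ ∈ τ ✓.
  V = {[f=i]}: π^{-1}(V) = {f, i} ∉ τ ✗.
  V = {[g]}: π^{-1}(V) = {g} ∈ τ ✓.
  V = {[f=i], [g]}: π^{-1}(V) = {f, g, i} ∉ τ ✗.
  V = {[h=j]}: π^{-1}(V) = {h, j} ∈ τ ✓.
  V = {[f=i], [h=j]}: π^{-1}(V) = {f, h, i, j} ∈ τ ✓.
  V = {[g], [h=j]}: π^{-1}(V) = {g, h, j} ∈ τ ✓.
  V = {[f=i], [g], [h=j]}: π^{-1}(V) = {f, g, h, i, j} ∈ τ ✓.
Open sets in the quotient: τ_Q = {{}, {[g]}, {[h=j]}, {[f=i], [h=j]}, {[g], [h=j]}, {[f=i], [g], [h=j]}} (6 elements).


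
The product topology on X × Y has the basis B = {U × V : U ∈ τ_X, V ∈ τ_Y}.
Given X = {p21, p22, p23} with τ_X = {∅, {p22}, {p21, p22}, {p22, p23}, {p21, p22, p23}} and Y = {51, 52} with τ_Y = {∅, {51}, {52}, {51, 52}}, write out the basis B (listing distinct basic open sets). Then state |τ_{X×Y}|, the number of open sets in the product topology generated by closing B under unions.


Basis B = {∅ × ∅, {p22} × {51}, {p22} × {52}, {p21, p22} × {51}, {p21, p22} × {52}, {p22} × {51, 52}, {p22, p23} × {51}, {p22, p23} × {52}, {p21, p22, p23} × {51}, {p21, p22, p23} × {52}, {p21, p22} × {51, 52}, {p22, p23} × {51, 52}, {p21, p22, p23} × {51, 52}}; |τ_{X×Y}| = 25.

Enumerate products U × V with U ∈ τ_X, V ∈ τ_Y (deduplicated):
  ∅ × ∅ = {} (∅)
  {p22} × {51} = {(p22,51)}
  {p22} × {52} = {(p22,52)}
  {p21, p22} × {51} = {(p21,51), (p22,51)}
  {p21, p22} × {52} = {(p21,52), (p22,52)}
  {p22} × {51, 52} = {(p22,51), (p22,52)}
  {p22, p23} × {51} = {(p22,51), (p23,51)}
  {p22, p23} × {52} = {(p22,52), (p23,52)}
  {p21, p22, p23} × {51} = {(p21,51), (p22,51), (p23,51)}
  {p21, p22, p23} × {52} = {(p21,52), (p22,52), (p23,52)}
  {p21, p22} × {51, 52} = {(p21,51), (p21,52), (p22,51), (p22,52)}
  {p22, p23} × {51, 52} = {(p22,51), (p22,52), (p23,51), (p23,52)}
  {p21, p22, p23} × {51, 52} = {(p21,51), (p21,52), (p22,51), (p22,52), (p23,51), (p23,52)}
These 13 distinct sets form the basis B.
Close under arbitrary unions to get τ_{X×Y}; counting gives |τ_{X×Y}| = 25.


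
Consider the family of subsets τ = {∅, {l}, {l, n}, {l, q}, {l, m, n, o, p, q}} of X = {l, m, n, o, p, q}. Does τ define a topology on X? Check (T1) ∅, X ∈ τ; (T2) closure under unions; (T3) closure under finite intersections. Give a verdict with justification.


τ is NOT a topology on X.

Axiom (T1): ∅ ∈ τ? Yes; X ∈ τ? Yes.
Axiom (T2/T3): check pairwise unions and intersections of members of τ.
Counterexample for (T2): {l, n} ∪ {l, q} = {l, n, q} ∉ τ. Therefore τ is NOT a topology.


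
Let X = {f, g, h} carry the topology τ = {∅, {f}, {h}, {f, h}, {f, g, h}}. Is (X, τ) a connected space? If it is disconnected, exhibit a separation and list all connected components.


(X, τ) is connected.

Find clopen sets (U ∈ τ with X ∖ U ∈ τ):
  U = ∅, X ∖ U = {f, g, h} — both open, so U is clopen.
  U = {f, g, h}, X ∖ U = ∅ — both open, so U is clopen.
Only trivial clopens (∅ and X) exist, so (X, τ) is connected.
Compute connected components by grouping points that agree on all clopens:
  component: {f, g, h}


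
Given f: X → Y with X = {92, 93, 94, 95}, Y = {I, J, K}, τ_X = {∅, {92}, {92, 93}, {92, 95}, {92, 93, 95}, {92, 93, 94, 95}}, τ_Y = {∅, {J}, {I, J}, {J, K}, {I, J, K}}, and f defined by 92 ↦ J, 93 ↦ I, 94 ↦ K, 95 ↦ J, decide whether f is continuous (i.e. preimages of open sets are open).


f is NOT continuous.

Compute f^{-1}(U) for each U ∈ τ_Y:
  U = ∅: f^{-1}(U) = ∅ ∈ τ_X ✓.
  U = {J}: f^{-1}(U) = {92, 95} ∈ τ_X ✓.
  U = {I, J}: f^{-1}(U) = {92, 93, 95} ∈ τ_X ✓.
  U = {J, K}: f^{-1}(U) = {92, 94, 95} ∉ τ_X ✗.
  U = {I, J, K}: f^{-1}(U) = {92, 93, 94, 95} ∈ τ_X ✓.
Found U = {J, K} with f^{-1}(U) = {92, 94, 95} not in τ_X. Therefore f is NOT continuous.


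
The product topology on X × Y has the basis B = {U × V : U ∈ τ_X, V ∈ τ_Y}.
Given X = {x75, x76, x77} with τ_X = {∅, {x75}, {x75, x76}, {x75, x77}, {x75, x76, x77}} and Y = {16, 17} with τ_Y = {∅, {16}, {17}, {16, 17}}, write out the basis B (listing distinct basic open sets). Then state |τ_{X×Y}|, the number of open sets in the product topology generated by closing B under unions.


Basis B = {∅ × ∅, {x75} × {16}, {x75} × {17}, {x75} × {16, 17}, {x75, x76} × {16}, {x75, x77} × {16}, {x75, x76} × {17}, {x75, x77} × {17}, {x75, x76, x77} × {16}, {x75, x76, x77} × {17}, {x75, x76} × {16, 17}, {x75, x77} × {16, 17}, {x75, x76, x77} × {16, 17}}; |τ_{X×Y}| = 25.

Enumerate products U × V with U ∈ τ_X, V ∈ τ_Y (deduplicated):
  ∅ × ∅ = {} (∅)
  {x75} × {16} = {(x75,16)}
  {x75} × {17} = {(x75,17)}
  {x75} × {16, 17} = {(x75,16), (x75,17)}
  {x75, x76} × {16} = {(x75,16), (x76,16)}
  {x75, x77} × {16} = {(x75,16), (x77,16)}
  {x75, x76} × {17} = {(x75,17), (x76,17)}
  {x75, x77} × {17} = {(x75,17), (x77,17)}
  {x75, x76, x77} × {16} = {(x75,16), (x76,16), (x77,16)}
  {x75, x76, x77} × {17} = {(x75,17), (x76,17), (x77,17)}
  {x75, x76} × {16, 17} = {(x75,16), (x75,17), (x76,16), (x76,17)}
  {x75, x77} × {16, 17} = {(x75,16), (x75,17), (x77,16), (x77,17)}
  {x75, x76, x77} × {16, 17} = {(x75,16), (x75,17), (x76,16), (x76,17), (x77,16), (x77,17)}
These 13 distinct sets form the basis B.
Close under arbitrary unions to get τ_{X×Y}; counting gives |τ_{X×Y}| = 25.


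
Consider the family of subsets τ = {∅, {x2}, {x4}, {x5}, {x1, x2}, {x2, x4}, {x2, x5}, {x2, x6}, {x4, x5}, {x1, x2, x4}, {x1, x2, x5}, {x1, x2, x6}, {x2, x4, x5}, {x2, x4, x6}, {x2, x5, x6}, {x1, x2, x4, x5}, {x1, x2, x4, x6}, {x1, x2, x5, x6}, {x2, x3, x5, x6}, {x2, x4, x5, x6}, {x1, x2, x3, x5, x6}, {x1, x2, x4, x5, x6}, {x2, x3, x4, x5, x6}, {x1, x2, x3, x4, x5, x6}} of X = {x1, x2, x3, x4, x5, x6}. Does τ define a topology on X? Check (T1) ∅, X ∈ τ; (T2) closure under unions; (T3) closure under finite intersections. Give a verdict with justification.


τ IS a topology on X.

Axiom (T1): ∅ ∈ τ? Yes; X ∈ τ? Yes.
Axiom (T2/T3): check pairwise unions and intersections of members of τ.
All pairwise intersections and unions checked — each lies in τ. Therefore τ satisfies (T1), (T2), (T3): it IS a topology on X.


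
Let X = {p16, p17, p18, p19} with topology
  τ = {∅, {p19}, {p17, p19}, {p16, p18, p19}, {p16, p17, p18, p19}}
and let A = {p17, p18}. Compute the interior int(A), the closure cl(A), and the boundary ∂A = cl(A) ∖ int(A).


int(A) = ∅, cl(A) = {p16, p17, p18}, ∂A = {p16, p17, p18}.

Closed sets in (X, τ) are complements of opens:
  closed(X, τ) = {∅, {p17}, {p16, p18}, {p16, p17, p18}, {p16, p17, p18, p19}}.
int(A) = ⋃ {U ∈ τ : U ⊆ A}. Opens contained in A: ∅.
Taking the union of these: int(A) = ∅.
cl(A) = ⋂ {C closed : A ⊆ C}. Closed sets containing A: {p16, p17, p18}, {p16, p17, p18, p19}.
Intersecting these: cl(A) = {p16, p17, p18}.
∂A = cl(A) ∖ int(A) = {p16, p17, p18} ∖ ∅ = {p16, p17, p18}.


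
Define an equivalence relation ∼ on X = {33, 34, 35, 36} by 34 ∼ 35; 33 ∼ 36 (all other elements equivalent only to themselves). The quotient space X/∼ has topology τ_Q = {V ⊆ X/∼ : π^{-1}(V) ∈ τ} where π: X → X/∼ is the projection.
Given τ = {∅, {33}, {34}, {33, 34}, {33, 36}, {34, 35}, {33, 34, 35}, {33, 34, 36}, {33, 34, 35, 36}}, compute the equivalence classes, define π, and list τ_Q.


X/∼ = {[33=36], [34=35]}; |τ_Q| = 4.

Equivalence classes: [33=36], [34=35].
Quotient map π: X → X/∼ sends 33 ↦ [33=36], 34 ↦ [34=35], 35 ↦ [34=35], 36 ↦ [33=36].
For each subset V ⊆ X/∼, compute π^{-1}(V) ⊆ X and check whether π^{-1}(V) ∈ τ. V is open in τ_Q iff π^{-1}(V) ∈ τ.
  V = {}: π^{-1}(V) = ∅ ∈ τ ✓.
  V = {[33=36]}: π^{-1}(V) = {33, 36} ∈ τ ✓.
  V = {[34=35]}: π^{-1}(V) = {34, 35} ∈ τ ✓.
  V = {[33=36], [34=35]}: π^{-1}(V) = {33, 34, 35, 36} ∈ τ ✓.
Open sets in the quotient: τ_Q = {{}, {[33=36]}, {[34=35]}, {[33=36], [34=35]}} (4 elements).


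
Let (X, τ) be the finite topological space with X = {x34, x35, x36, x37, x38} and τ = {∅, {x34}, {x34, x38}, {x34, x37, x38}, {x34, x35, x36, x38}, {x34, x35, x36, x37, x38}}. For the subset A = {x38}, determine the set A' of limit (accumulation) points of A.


A' = {x35, x36, x37}

For each x ∈ X, list the open sets U ∈ τ with x ∈ U, then check whether U ∩ (A ∖ {x}) ≠ ∅ for every such U.
  x = x34: open {x34} ∋ x has {x34} ∩ (A ∖ {x34}) = ∅, so x is NOT a limit point.
  x = x35: opens ∋ x are {x34, x35, x36, x38}, {x34, x35, x36, x37, x38}; each meets A ∖ {x35}, so x IS a limit point.
  x = x36: opens ∋ x are {x34, x35, x36, x38}, {x34, x35, x36, x37, x38}; each meets A ∖ {x36}, so x IS a limit point.
  x = x37: opens ∋ x are {x34, x37, x38}, {x34, x35, x36, x37, x38}; each meets A ∖ {x37}, so x IS a limit point.
  x = x38: open {x34, x38} ∋ x has {x34, x38} ∩ (A ∖ {x38}) = ∅, so x is NOT a limit point.
Collecting: A' = {x35, x36, x37}.


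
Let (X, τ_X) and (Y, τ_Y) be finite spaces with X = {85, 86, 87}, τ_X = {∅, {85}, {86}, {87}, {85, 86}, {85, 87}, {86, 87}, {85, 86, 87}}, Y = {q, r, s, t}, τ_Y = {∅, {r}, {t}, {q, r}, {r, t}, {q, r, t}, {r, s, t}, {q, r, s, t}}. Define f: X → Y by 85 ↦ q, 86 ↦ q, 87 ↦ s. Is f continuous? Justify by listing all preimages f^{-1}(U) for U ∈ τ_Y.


f IS continuous.

Compute f^{-1}(U) for each U ∈ τ_Y:
  U = ∅: f^{-1}(U) = ∅ ∈ τ_X ✓.
  U = {r}: f^{-1}(U) = ∅ ∈ τ_X ✓.
  U = {t}: f^{-1}(U) = ∅ ∈ τ_X ✓.
  U = {q, r}: f^{-1}(U) = {85, 86} ∈ τ_X ✓.
  U = {r, t}: f^{-1}(U) = ∅ ∈ τ_X ✓.
  U = {q, r, t}: f^{-1}(U) = {85, 86} ∈ τ_X ✓.
  U = {r, s, t}: f^{-1}(U) = {87} ∈ τ_X ✓.
  U = {q, r, s, t}: f^{-1}(U) = {85, 86, 87} ∈ τ_X ✓.
Every preimage lies in τ_X, so f IS continuous.


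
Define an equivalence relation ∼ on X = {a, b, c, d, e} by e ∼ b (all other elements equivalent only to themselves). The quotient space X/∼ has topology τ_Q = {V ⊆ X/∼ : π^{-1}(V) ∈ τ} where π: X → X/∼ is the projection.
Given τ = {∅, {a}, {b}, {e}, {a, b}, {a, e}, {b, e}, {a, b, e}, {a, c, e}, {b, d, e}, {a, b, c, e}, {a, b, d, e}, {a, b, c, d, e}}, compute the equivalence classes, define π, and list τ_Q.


X/∼ = {[a], [b=e], [c], [d]}; |τ_Q| = 8.

Equivalence classes: [a], [b=e], [c], [d].
Quotient map π: X → X/∼ sends a ↦ [a], b ↦ [b=e], c ↦ [c], d ↦ [d], e ↦ [b=e].
For each subset V ⊆ X/∼, compute π^{-1}(V) ⊆ X and check whether π^{-1}(V) ∈ τ. V is open in τ_Q iff π^{-1}(V) ∈ τ.
  V = {}: π^{-1}(V) = ∅ ∈ τ ✓.
  V = {[a]}: π^{-1}(V) = {a} ∈ τ ✓.
  V = {[b=e]}: π^{-1}(V) = {b, e} ∈ τ ✓.
  V = {[a], [b=e]}: π^{-1}(V) = {a, b, e} ∈ τ ✓.
  V = {[c]}: π^{-1}(V) = {c} ∉ τ ✗.
  V = {[a], [c]}: π^{-1}(V) = {a, c} ∉ τ ✗.
  V = {[b=e], [c]}: π^{-1}(V) = {b, c, e} ∉ τ ✗.
  V = {[a], [b=e], [c]}: π^{-1}(V) = {a, b, c, e} ∈ τ ✓.
  V = {[d]}: π^{-1}(V) = {d} ∉ τ ✗.
  V = {[a], [d]}: π^{-1}(V) = {a, d} ∉ τ ✗.
  V = {[b=e], [d]}: π^{-1}(V) = {b, d, e} ∈ τ ✓.
  V = {[a], [b=e], [d]}: π^{-1}(V) = {a, b, d, e} ∈ τ ✓.
  V = {[c], [d]}: π^{-1}(V) = {c, d} ∉ τ ✗.
  V = {[a], [c], [d]}: π^{-1}(V) = {a, c, d} ∉ τ ✗.
  V = {[b=e], [c], [d]}: π^{-1}(V) = {b, c, d, e} ∉ τ ✗.
  V = {[a], [b=e], [c], [d]}: π^{-1}(V) = {a, b, c, d, e} ∈ τ ✓.
Open sets in the quotient: τ_Q = {{}, {[a]}, {[b=e]}, {[a], [b=e]}, {[a], [b=e], [c]}, {[b=e], [d]}, {[a], [b=e], [d]}, {[a], [b=e], [c], [d]}} (8 elements).


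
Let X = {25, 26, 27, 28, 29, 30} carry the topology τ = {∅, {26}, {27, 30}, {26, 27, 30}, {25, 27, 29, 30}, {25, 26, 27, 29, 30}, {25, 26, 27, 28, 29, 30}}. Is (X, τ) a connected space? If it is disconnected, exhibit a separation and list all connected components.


(X, τ) is connected.

Find clopen sets (U ∈ τ with X ∖ U ∈ τ):
  U = ∅, X ∖ U = {25, 26, 27, 28, 29, 30} — both open, so U is clopen.
  U = {25, 26, 27, 28, 29, 30}, X ∖ U = ∅ — both open, so U is clopen.
Only trivial clopens (∅ and X) exist, so (X, τ) is connected.
Compute connected components by grouping points that agree on all clopens:
  component: {25, 26, 27, 28, 29, 30}


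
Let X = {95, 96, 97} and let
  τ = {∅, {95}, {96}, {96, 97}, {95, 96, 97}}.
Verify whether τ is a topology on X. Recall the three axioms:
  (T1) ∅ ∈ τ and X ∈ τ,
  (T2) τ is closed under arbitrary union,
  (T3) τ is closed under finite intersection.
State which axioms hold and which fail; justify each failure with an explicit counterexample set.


τ is NOT a topology on X.

Axiom (T1): ∅ ∈ τ? Yes; X ∈ τ? Yes.
Axiom (T2/T3): check pairwise unions and intersections of members of τ.
Counterexample for (T2): {95} ∪ {96} = {95, 96} ∉ τ. Therefore τ is NOT a topology.


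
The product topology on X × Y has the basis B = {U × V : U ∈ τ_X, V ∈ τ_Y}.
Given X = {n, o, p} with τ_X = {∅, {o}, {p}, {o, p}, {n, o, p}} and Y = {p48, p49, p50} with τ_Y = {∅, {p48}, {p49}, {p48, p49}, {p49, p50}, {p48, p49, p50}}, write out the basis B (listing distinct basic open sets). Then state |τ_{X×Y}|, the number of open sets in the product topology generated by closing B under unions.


Basis B = {∅ × ∅, {o} × {p48}, {o} × {p49}, {p} × {p48}, {p} × {p49}, {o} × {p48, p49}, {o, p} × {p48}, {o} × {p49, p50}, {o, p} × {p49}, {p} × {p48, p49}, {p} × {p49, p50}, {n, o, p} × {p48}, {n, o, p} × {p49}, {o} × {p48, p49, p50}, {p} × {p48, p49, p50}, {o, p} × {p48, p49}, {o, p} × {p49, p50}, {n, o, p} × {p48, p49}, {n, o, p} × {p49, p50}, {o, p} × {p48, p49, p50}, {n, o, p} × {p48, p49, p50}}; |τ_{X×Y}| = 70.

Enumerate products U × V with U ∈ τ_X, V ∈ τ_Y (deduplicated):
  ∅ × ∅ = {} (∅)
  {o} × {p48} = {(o,p48)}
  {o} × {p49} = {(o,p49)}
  {p} × {p48} = {(p,p48)}
  {p} × {p49} = {(p,p49)}
  {o} × {p48, p49} = {(o,p48), (o,p49)}
  {o, p} × {p48} = {(o,p48), (p,p48)}
  {o} × {p49, p50} = {(o,p49), (o,p50)}
  {o, p} × {p49} = {(o,p49), (p,p49)}
  {p} × {p48, p49} = {(p,p48), (p,p49)}
  {p} × {p49, p50} = {(p,p49), (p,p50)}
  {n, o, p} × {p48} = {(n,p48), (o,p48), (p,p48)}
  {n, o, p} × {p49} = {(n,p49), (o,p49), (p,p49)}
  {o} × {p48, p49, p50} = {(o,p48), (o,p49), (o,p50)}
  {p} × {p48, p49, p50} = {(p,p48), (p,p49), (p,p50)}
  {o, p} × {p48, p49} = {(o,p48), (o,p49), (p,p48), (p,p49)}
  {o, p} × {p49, p50} = {(o,p49), (o,p50), (p,p49), (p,p50)}
  {n, o, p} × {p48, p49} = {(n,p48), (n,p49), (o,p48), (o,p49), (p,p48), (p,p49)}
  {n, o, p} × {p49, p50} = {(n,p49), (n,p50), (o,p49), (o,p50), (p,p49), (p,p50)}
  {o, p} × {p48, p49, p50} = {(o,p48), (o,p49), (o,p50), (p,p48), (p,p49), (p,p50)}
  {n, o, p} × {p48, p49, p50} = {(n,p48), (n,p49), (n,p50), (o,p48), (o,p49), (o,p50), (p,p48), (p,p49), (p,p50)}
These 21 distinct sets form the basis B.
Close under arbitrary unions to get τ_{X×Y}; counting gives |τ_{X×Y}| = 70.


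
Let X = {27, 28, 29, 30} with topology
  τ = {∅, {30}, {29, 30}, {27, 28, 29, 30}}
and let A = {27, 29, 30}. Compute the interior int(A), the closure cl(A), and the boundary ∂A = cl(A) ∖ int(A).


int(A) = {29, 30}, cl(A) = {27, 28, 29, 30}, ∂A = {27, 28}.

Closed sets in (X, τ) are complements of opens:
  closed(X, τ) = {∅, {27, 28}, {27, 28, 29}, {27, 28, 29, 30}}.
int(A) = ⋃ {U ∈ τ : U ⊆ A}. Opens contained in A: ∅, {30}, {29, 30}.
Taking the union of these: int(A) = {29, 30}.
cl(A) = ⋂ {C closed : A ⊆ C}. Closed sets containing A: {27, 28, 29, 30}.
Intersecting these: cl(A) = {27, 28, 29, 30}.
∂A = cl(A) ∖ int(A) = {27, 28, 29, 30} ∖ {29, 30} = {27, 28}.


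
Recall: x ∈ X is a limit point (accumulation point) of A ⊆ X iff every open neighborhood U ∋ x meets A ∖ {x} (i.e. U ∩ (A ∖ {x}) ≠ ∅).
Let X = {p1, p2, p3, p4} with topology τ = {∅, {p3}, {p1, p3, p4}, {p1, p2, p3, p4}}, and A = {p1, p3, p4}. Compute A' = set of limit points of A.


A' = {p1, p2, p4}

For each x ∈ X, list the open sets U ∈ τ with x ∈ U, then check whether U ∩ (A ∖ {x}) ≠ ∅ for every such U.
  x = p1: opens ∋ x are {p1, p3, p4}, {p1, p2, p3, p4}; each meets A ∖ {p1}, so x IS a limit point.
  x = p2: opens ∋ x are {p1, p2, p3, p4}; each meets A ∖ {p2}, so x IS a limit point.
  x = p3: open {p3} ∋ x has {p3} ∩ (A ∖ {p3}) = ∅, so x is NOT a limit point.
  x = p4: opens ∋ x are {p1, p3, p4}, {p1, p2, p3, p4}; each meets A ∖ {p4}, so x IS a limit point.
Collecting: A' = {p1, p2, p4}.


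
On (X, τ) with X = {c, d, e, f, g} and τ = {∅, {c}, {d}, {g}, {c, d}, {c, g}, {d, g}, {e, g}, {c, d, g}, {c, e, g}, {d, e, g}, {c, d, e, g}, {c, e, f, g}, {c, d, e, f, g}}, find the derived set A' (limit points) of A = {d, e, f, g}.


A' = {e, f}

For each x ∈ X, list the open sets U ∈ τ with x ∈ U, then check whether U ∩ (A ∖ {x}) ≠ ∅ for every such U.
  x = c: open {c} ∋ x has {c} ∩ (A ∖ {c}) = ∅, so x is NOT a limit point.
  x = d: open {d} ∋ x has {d} ∩ (A ∖ {d}) = ∅, so x is NOT a limit point.
  x = e: opens ∋ x are {e, g}, {c, e, g}, {d, e, g}, {c, d, e, g}, {c, e, f, g}, {c, d, e, f, g}; each meets A ∖ {e}, so x IS a limit point.
  x = f: opens ∋ x are {c, e, f, g}, {c, d, e, f, g}; each meets A ∖ {f}, so x IS a limit point.
  x = g: open {g} ∋ x has {g} ∩ (A ∖ {g}) = ∅, so x is NOT a limit point.
Collecting: A' = {e, f}.


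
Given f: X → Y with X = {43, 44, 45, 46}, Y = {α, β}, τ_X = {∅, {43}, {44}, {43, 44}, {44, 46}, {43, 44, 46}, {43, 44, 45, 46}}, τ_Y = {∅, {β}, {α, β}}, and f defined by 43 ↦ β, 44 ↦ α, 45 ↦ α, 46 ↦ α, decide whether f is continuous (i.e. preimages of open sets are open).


f IS continuous.

Compute f^{-1}(U) for each U ∈ τ_Y:
  U = ∅: f^{-1}(U) = ∅ ∈ τ_X ✓.
  U = {β}: f^{-1}(U) = {43} ∈ τ_X ✓.
  U = {α, β}: f^{-1}(U) = {43, 44, 45, 46} ∈ τ_X ✓.
Every preimage lies in τ_X, so f IS continuous.


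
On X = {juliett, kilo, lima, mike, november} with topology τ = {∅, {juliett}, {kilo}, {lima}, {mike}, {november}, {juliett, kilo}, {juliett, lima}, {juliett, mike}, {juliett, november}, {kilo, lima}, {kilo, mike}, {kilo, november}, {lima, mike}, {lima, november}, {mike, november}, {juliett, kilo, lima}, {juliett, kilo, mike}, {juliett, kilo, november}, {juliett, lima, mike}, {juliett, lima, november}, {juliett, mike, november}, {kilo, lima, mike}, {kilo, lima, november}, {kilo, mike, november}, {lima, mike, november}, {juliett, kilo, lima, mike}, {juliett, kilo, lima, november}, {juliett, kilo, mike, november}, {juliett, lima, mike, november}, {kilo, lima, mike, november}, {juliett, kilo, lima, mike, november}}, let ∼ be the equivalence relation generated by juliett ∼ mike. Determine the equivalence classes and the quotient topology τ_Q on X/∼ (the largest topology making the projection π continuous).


X/∼ = {[juliett=mike], [kilo], [lima], [november]}; |τ_Q| = 16.

Equivalence classes: [juliett=mike], [kilo], [lima], [november].
Quotient map π: X → X/∼ sends juliett ↦ [juliett=mike], kilo ↦ [kilo], lima ↦ [lima], mike ↦ [juliett=mike], november ↦ [november].
For each subset V ⊆ X/∼, compute π^{-1}(V) ⊆ X and check whether π^{-1}(V) ∈ τ. V is open in τ_Q iff π^{-1}(V) ∈ τ.
  V = {}: π^{-1}(V) = ∅ ∈ τ ✓.
  V = {[juliett=mike]}: π^{-1}(V) = {juliett, mike} ∈ τ ✓.
  V = {[kilo]}: π^{-1}(V) = {kilo} ∈ τ ✓.
  V = {[juliett=mike], [kilo]}: π^{-1}(V) = {juliett, kilo, mike} ∈ τ ✓.
  V = {[lima]}: π^{-1}(V) = {lima} ∈ τ ✓.
  V = {[juliett=mike], [lima]}: π^{-1}(V) = {juliett, lima, mike} ∈ τ ✓.
  V = {[kilo], [lima]}: π^{-1}(V) = {kilo, lima} ∈ τ ✓.
  V = {[juliett=mike], [kilo], [lima]}: π^{-1}(V) = {juliett, kilo, lima, mike} ∈ τ ✓.
  V = {[november]}: π^{-1}(V) = {november} ∈ τ ✓.
  V = {[juliett=mike], [november]}: π^{-1}(V) = {juliett, mike, november} ∈ τ ✓.
  V = {[kilo], [november]}: π^{-1}(V) = {kilo, november} ∈ τ ✓.
  V = {[juliett=mike], [kilo], [november]}: π^{-1}(V) = {juliett, kilo, mike, november} ∈ τ ✓.
  V = {[lima], [november]}: π^{-1}(V) = {lima, november} ∈ τ ✓.
  V = {[juliett=mike], [lima], [november]}: π^{-1}(V) = {juliett, lima, mike, november} ∈ τ ✓.
  V = {[kilo], [lima], [november]}: π^{-1}(V) = {kilo, lima, november} ∈ τ ✓.
  V = {[juliett=mike], [kilo], [lima], [november]}: π^{-1}(V) = {juliett, kilo, lima, mike, november} ∈ τ ✓.
Open sets in the quotient: τ_Q = {{}, {[juliett=mike]}, {[kilo]}, {[juliett=mike], [kilo]}, {[lima]}, {[juliett=mike], [lima]}, {[kilo], [lima]}, {[juliett=mike], [kilo], [lima]}, {[november]}, {[juliett=mike], [november]}, {[kilo], [november]}, {[juliett=mike], [kilo], [november]}, {[lima], [november]}, {[juliett=mike], [lima], [november]}, {[kilo], [lima], [november]}, {[juliett=mike], [kilo], [lima], [november]}} (16 elements).


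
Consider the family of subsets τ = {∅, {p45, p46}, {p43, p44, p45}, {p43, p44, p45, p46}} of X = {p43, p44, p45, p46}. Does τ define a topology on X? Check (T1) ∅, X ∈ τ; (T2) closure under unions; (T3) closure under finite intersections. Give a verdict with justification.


τ is NOT a topology on X.

Axiom (T1): ∅ ∈ τ? Yes; X ∈ τ? Yes.
Axiom (T2/T3): check pairwise unions and intersections of members of τ.
Counterexample for (T3): {p45, p46} ∩ {p43, p44, p45} = {p45} ∉ τ. Therefore τ is NOT a topology.


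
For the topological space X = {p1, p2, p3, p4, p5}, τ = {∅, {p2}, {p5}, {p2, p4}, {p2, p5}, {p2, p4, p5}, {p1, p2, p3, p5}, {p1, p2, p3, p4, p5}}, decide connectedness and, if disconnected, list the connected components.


(X, τ) is connected.

Find clopen sets (U ∈ τ with X ∖ U ∈ τ):
  U = ∅, X ∖ U = {p1, p2, p3, p4, p5} — both open, so U is clopen.
  U = {p1, p2, p3, p4, p5}, X ∖ U = ∅ — both open, so U is clopen.
Only trivial clopens (∅ and X) exist, so (X, τ) is connected.
Compute connected components by grouping points that agree on all clopens:
  component: {p1, p2, p3, p4, p5}


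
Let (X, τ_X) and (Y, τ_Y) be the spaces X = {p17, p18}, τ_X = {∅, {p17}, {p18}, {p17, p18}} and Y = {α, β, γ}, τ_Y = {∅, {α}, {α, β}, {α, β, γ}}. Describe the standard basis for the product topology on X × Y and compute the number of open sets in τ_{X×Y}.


Basis B = {∅ × ∅, {p17} × {α}, {p18} × {α}, {p17} × {α, β}, {p17, p18} × {α}, {p18} × {α, β}, {p17} × {α, β, γ}, {p18} × {α, β, γ}, {p17, p18} × {α, β}, {p17, p18} × {α, β, γ}}; |τ_{X×Y}| = 16.

Enumerate products U × V with U ∈ τ_X, V ∈ τ_Y (deduplicated):
  ∅ × ∅ = {} (∅)
  {p17} × {α} = {(p17,α)}
  {p18} × {α} = {(p18,α)}
  {p17} × {α, β} = {(p17,α), (p17,β)}
  {p17, p18} × {α} = {(p17,α), (p18,α)}
  {p18} × {α, β} = {(p18,α), (p18,β)}
  {p17} × {α, β, γ} = {(p17,α), (p17,β), (p17,γ)}
  {p18} × {α, β, γ} = {(p18,α), (p18,β), (p18,γ)}
  {p17, p18} × {α, β} = {(p17,α), (p17,β), (p18,α), (p18,β)}
  {p17, p18} × {α, β, γ} = {(p17,α), (p17,β), (p17,γ), (p18,α), (p18,β), (p18,γ)}
These 10 distinct sets form the basis B.
Close under arbitrary unions to get τ_{X×Y}; counting gives |τ_{X×Y}| = 16.


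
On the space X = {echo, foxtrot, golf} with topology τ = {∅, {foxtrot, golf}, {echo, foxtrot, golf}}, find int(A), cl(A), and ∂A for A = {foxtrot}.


int(A) = ∅, cl(A) = {echo, foxtrot, golf}, ∂A = {echo, foxtrot, golf}.

Closed sets in (X, τ) are complements of opens:
  closed(X, τ) = {∅, {echo}, {echo, foxtrot, golf}}.
int(A) = ⋃ {U ∈ τ : U ⊆ A}. Opens contained in A: ∅.
Taking the union of these: int(A) = ∅.
cl(A) = ⋂ {C closed : A ⊆ C}. Closed sets containing A: {echo, foxtrot, golf}.
Intersecting these: cl(A) = {echo, foxtrot, golf}.
∂A = cl(A) ∖ int(A) = {echo, foxtrot, golf} ∖ ∅ = {echo, foxtrot, golf}.


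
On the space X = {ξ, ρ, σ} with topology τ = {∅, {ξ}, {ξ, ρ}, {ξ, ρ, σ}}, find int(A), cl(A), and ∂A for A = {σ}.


int(A) = ∅, cl(A) = {σ}, ∂A = {σ}.

Closed sets in (X, τ) are complements of opens:
  closed(X, τ) = {∅, {σ}, {ρ, σ}, {ξ, ρ, σ}}.
int(A) = ⋃ {U ∈ τ : U ⊆ A}. Opens contained in A: ∅.
Taking the union of these: int(A) = ∅.
cl(A) = ⋂ {C closed : A ⊆ C}. Closed sets containing A: {σ}, {ρ, σ}, {ξ, ρ, σ}.
Intersecting these: cl(A) = {σ}.
∂A = cl(A) ∖ int(A) = {σ} ∖ ∅ = {σ}.


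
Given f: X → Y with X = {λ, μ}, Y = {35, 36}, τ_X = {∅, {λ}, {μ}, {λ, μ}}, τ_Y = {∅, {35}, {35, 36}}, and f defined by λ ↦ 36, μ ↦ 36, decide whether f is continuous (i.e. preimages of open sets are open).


f IS continuous.

Compute f^{-1}(U) for each U ∈ τ_Y:
  U = ∅: f^{-1}(U) = ∅ ∈ τ_X ✓.
  U = {35}: f^{-1}(U) = ∅ ∈ τ_X ✓.
  U = {35, 36}: f^{-1}(U) = {λ, μ} ∈ τ_X ✓.
Every preimage lies in τ_X, so f IS continuous.


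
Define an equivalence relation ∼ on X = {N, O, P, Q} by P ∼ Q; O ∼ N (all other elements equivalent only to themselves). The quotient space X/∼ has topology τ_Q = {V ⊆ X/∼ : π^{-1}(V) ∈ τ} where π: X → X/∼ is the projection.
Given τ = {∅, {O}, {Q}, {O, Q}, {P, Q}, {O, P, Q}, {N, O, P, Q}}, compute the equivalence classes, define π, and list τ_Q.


X/∼ = {[N=O], [P=Q]}; |τ_Q| = 3.

Equivalence classes: [N=O], [P=Q].
Quotient map π: X → X/∼ sends N ↦ [N=O], O ↦ [N=O], P ↦ [P=Q], Q ↦ [P=Q].
For each subset V ⊆ X/∼, compute π^{-1}(V) ⊆ X and check whether π^{-1}(V) ∈ τ. V is open in τ_Q iff π^{-1}(V) ∈ τ.
  V = {}: π^{-1}(V) = ∅ ∈ τ ✓.
  V = {[N=O]}: π^{-1}(V) = {N, O} ∉ τ ✗.
  V = {[P=Q]}: π^{-1}(V) = {P, Q} ∈ τ ✓.
  V = {[N=O], [P=Q]}: π^{-1}(V) = {N, O, P, Q} ∈ τ ✓.
Open sets in the quotient: τ_Q = {{}, {[P=Q]}, {[N=O], [P=Q]}} (3 elements).
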